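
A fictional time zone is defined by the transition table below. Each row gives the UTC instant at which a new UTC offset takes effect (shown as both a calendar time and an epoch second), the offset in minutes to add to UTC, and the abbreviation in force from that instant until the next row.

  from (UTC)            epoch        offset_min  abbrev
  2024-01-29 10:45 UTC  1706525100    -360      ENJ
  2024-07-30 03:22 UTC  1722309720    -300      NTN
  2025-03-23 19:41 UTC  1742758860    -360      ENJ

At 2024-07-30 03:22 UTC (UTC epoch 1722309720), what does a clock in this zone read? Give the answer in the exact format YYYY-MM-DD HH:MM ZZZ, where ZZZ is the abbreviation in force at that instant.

2024-07-29 22:22 NTN

Query: 2024-07-30 03:22 UTC
Rule 2/3 (NTN, -05:00): 2024-07-30 03:22 UTC ≤ query < 2025-03-23 19:41 UTC
3·60 + 22 - 300 = -98 min
-98 = -1·1440 + 1342; 1342 = 22·60 + 22 → 22:22, 2024-07-30 - 1 day = 2024-07-29
→ 2024-07-29 22:22 NTN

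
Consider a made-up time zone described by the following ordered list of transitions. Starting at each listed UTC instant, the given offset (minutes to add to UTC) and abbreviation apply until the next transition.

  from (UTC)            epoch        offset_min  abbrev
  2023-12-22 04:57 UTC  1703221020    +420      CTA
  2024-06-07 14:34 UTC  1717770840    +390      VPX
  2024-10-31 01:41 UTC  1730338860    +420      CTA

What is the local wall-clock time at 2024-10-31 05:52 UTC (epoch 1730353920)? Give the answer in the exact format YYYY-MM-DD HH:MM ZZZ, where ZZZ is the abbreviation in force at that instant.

Query: 2024-10-31 05:52 UTC
Rule 3/3 (CTA, +07:00): 2024-10-31 01:41 UTC ≤ query < +∞
5·60 + 52 + 420 = 772 min
772 = 0·1440 + 772; 772 = 12·60 + 52 → 12:52, same day
→ 2024-10-31 12:52 CTA

2024-10-31 12:52 CTA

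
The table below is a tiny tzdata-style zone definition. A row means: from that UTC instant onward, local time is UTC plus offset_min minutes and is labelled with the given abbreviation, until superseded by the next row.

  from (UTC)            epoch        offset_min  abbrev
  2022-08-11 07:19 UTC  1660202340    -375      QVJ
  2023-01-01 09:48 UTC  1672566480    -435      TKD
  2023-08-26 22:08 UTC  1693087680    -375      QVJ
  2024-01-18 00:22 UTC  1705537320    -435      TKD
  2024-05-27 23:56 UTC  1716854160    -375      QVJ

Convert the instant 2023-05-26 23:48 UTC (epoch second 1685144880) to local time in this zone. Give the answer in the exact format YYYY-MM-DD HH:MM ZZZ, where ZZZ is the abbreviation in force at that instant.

Query: 2023-05-26 23:48 UTC
Rule 2/5 (TKD, -07:15): 2023-01-01 09:48 UTC ≤ query < 2023-08-26 22:08 UTC
23·60 + 48 - 435 = 993 min
993 = 0·1440 + 993; 993 = 16·60 + 33 → 16:33, same day
→ 2023-05-26 16:33 TKD

2023-05-26 16:33 TKD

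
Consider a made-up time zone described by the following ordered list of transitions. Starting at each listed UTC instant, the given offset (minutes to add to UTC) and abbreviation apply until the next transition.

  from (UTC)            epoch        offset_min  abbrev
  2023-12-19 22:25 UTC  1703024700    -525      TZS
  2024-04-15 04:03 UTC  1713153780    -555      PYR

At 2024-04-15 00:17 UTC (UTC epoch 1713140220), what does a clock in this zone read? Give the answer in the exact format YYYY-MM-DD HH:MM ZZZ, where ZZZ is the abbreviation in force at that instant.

2024-04-14 15:32 TZS

Query: 2024-04-15 00:17 UTC
Rule 1/2 (TZS, -08:45): 2023-12-19 22:25 UTC ≤ query < 2024-04-15 04:03 UTC
0·60 + 17 - 525 = -508 min
-508 = -1·1440 + 932; 932 = 15·60 + 32 → 15:32, 2024-04-15 - 1 day = 2024-04-14
→ 2024-04-14 15:32 TZS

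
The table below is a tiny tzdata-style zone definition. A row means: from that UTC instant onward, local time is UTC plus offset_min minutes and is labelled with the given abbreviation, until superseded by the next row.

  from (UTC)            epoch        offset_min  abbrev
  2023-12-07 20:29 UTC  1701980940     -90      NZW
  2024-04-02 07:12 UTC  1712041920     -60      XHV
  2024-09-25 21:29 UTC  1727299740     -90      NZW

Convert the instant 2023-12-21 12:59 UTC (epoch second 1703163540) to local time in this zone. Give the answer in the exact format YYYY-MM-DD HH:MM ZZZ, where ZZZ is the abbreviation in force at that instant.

Query: 2023-12-21 12:59 UTC
Rule 1/3 (NZW, -01:30): 2023-12-07 20:29 UTC ≤ query < 2024-04-02 07:12 UTC
12·60 + 59 - 90 = 689 min
689 = 0·1440 + 689; 689 = 11·60 + 29 → 11:29, same day
→ 2023-12-21 11:29 NZW

2023-12-21 11:29 NZW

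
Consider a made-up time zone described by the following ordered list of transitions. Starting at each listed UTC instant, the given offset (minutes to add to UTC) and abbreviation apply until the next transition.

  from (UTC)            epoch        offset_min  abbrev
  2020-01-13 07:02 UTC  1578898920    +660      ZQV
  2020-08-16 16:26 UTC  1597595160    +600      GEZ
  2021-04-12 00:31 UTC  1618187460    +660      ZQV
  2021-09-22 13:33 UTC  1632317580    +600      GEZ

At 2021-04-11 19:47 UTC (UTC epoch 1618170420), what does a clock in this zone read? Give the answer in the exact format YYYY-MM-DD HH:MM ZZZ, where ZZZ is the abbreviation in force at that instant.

Query: 2021-04-11 19:47 UTC
Rule 2/4 (GEZ, +10:00): 2020-08-16 16:26 UTC ≤ query < 2021-04-12 00:31 UTC
19·60 + 47 + 600 = 1787 min
1787 = 1·1440 + 347; 347 = 5·60 + 47 → 05:47, 2021-04-11 + 1 day = 2021-04-12
→ 2021-04-12 05:47 GEZ

2021-04-12 05:47 GEZ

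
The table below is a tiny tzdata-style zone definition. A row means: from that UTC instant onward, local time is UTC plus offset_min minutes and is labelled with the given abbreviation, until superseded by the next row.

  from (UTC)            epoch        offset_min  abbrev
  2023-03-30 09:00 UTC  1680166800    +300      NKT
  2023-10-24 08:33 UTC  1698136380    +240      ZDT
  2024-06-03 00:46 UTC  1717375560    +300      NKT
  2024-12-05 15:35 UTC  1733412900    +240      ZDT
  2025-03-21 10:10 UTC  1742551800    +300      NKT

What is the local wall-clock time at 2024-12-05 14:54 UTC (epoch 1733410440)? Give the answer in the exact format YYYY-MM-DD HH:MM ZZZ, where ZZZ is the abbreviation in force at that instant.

Query: 2024-12-05 14:54 UTC
Rule 3/5 (NKT, +05:00): 2024-06-03 00:46 UTC ≤ query < 2024-12-05 15:35 UTC
14·60 + 54 + 300 = 1194 min
1194 = 0·1440 + 1194; 1194 = 19·60 + 54 → 19:54, same day
→ 2024-12-05 19:54 NKT

2024-12-05 19:54 NKT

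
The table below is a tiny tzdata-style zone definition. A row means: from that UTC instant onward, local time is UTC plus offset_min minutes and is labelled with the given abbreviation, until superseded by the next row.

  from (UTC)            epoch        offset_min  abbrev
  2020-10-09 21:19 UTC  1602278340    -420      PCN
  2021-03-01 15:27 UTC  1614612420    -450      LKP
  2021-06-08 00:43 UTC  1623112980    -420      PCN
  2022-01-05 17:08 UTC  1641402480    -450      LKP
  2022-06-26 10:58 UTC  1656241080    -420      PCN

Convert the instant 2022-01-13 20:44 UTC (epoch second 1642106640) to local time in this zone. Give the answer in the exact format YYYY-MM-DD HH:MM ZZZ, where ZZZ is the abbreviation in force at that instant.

Query: 2022-01-13 20:44 UTC
Rule 4/5 (LKP, -07:30): 2022-01-05 17:08 UTC ≤ query < 2022-06-26 10:58 UTC
20·60 + 44 - 450 = 794 min
794 = 0·1440 + 794; 794 = 13·60 + 14 → 13:14, same day
→ 2022-01-13 13:14 LKP

2022-01-13 13:14 LKP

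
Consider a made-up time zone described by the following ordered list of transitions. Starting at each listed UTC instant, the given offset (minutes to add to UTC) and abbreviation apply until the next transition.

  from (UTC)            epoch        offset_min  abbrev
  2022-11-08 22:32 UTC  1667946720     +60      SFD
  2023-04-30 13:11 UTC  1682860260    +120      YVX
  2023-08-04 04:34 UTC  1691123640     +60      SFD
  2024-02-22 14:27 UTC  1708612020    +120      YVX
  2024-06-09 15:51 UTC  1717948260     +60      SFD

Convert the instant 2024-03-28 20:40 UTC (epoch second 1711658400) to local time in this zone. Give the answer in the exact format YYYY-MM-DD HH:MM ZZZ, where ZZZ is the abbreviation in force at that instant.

Query: 2024-03-28 20:40 UTC
Rule 4/5 (YVX, +02:00): 2024-02-22 14:27 UTC ≤ query < 2024-06-09 15:51 UTC
20·60 + 40 + 120 = 1360 min
1360 = 0·1440 + 1360; 1360 = 22·60 + 40 → 22:40, same day
→ 2024-03-28 22:40 YVX

2024-03-28 22:40 YVX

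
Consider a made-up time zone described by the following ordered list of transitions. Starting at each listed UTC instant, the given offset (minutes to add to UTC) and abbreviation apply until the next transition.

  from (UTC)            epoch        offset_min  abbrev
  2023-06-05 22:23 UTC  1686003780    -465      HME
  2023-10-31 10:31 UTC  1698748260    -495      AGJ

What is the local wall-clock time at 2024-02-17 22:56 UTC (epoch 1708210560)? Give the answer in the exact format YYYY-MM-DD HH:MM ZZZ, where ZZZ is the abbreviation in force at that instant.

2024-02-17 14:41 AGJ

Query: 2024-02-17 22:56 UTC
Rule 2/2 (AGJ, -08:15): 2023-10-31 10:31 UTC ≤ query < +∞
22·60 + 56 - 495 = 881 min
881 = 0·1440 + 881; 881 = 14·60 + 41 → 14:41, same day
→ 2024-02-17 14:41 AGJ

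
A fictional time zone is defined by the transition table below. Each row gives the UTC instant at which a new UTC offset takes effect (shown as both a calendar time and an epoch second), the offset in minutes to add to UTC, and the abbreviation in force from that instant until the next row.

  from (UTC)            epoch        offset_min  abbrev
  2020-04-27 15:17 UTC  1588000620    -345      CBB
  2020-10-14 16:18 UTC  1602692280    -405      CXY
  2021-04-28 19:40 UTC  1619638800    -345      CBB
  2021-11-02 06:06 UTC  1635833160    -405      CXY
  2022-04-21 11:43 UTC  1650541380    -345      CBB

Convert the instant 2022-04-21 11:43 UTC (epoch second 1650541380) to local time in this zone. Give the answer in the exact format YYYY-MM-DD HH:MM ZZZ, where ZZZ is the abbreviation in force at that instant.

Query: 2022-04-21 11:43 UTC
Rule 5/5 (CBB, -05:45): 2022-04-21 11:43 UTC ≤ query < +∞
11·60 + 43 - 345 = 358 min
358 = 0·1440 + 358; 358 = 5·60 + 58 → 05:58, same day
→ 2022-04-21 05:58 CBB

2022-04-21 05:58 CBB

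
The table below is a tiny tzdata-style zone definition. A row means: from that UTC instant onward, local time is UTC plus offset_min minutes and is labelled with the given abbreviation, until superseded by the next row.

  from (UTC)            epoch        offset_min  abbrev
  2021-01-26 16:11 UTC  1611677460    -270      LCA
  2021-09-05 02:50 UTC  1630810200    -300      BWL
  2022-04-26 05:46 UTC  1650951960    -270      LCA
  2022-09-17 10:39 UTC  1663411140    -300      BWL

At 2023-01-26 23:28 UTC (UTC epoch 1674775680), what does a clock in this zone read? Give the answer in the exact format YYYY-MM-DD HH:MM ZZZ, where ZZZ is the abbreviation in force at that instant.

2023-01-26 18:28 BWL

Query: 2023-01-26 23:28 UTC
Rule 4/4 (BWL, -05:00): 2022-09-17 10:39 UTC ≤ query < +∞
23·60 + 28 - 300 = 1108 min
1108 = 0·1440 + 1108; 1108 = 18·60 + 28 → 18:28, same day
→ 2023-01-26 18:28 BWL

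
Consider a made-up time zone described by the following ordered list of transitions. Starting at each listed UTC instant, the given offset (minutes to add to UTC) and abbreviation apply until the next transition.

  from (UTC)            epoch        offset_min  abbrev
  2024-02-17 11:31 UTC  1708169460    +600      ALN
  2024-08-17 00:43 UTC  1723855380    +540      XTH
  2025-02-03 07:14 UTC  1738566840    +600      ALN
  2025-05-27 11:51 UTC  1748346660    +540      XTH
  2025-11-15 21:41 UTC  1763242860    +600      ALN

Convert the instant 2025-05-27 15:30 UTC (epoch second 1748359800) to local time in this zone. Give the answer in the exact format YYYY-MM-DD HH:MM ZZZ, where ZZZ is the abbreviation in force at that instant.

2025-05-28 00:30 XTH

Query: 2025-05-27 15:30 UTC
Rule 4/5 (XTH, +09:00): 2025-05-27 11:51 UTC ≤ query < 2025-11-15 21:41 UTC
15·60 + 30 + 540 = 1470 min
1470 = 1·1440 + 30; 30 = 0·60 + 30 → 00:30, 2025-05-27 + 1 day = 2025-05-28
→ 2025-05-28 00:30 XTH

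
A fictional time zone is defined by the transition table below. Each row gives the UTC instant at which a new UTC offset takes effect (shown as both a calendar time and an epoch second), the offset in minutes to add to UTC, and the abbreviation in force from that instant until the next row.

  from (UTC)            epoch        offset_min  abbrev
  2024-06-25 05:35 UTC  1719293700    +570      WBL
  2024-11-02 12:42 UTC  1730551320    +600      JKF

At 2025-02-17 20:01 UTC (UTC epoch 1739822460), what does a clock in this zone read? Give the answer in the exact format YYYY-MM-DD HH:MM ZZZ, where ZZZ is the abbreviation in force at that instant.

2025-02-18 06:01 JKF

Query: 2025-02-17 20:01 UTC
Rule 2/2 (JKF, +10:00): 2024-11-02 12:42 UTC ≤ query < +∞
20·60 + 1 + 600 = 1801 min
1801 = 1·1440 + 361; 361 = 6·60 + 1 → 06:01, 2025-02-17 + 1 day = 2025-02-18
→ 2025-02-18 06:01 JKF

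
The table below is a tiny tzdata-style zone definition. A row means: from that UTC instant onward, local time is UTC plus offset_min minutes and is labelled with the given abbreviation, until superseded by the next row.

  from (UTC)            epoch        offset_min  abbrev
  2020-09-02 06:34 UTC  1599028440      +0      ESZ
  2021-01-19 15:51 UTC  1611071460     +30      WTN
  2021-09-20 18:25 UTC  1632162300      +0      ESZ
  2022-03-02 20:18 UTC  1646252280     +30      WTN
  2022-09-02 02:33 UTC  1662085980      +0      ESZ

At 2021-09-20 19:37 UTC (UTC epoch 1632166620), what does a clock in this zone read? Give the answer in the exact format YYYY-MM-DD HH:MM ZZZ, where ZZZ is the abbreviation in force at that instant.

2021-09-20 19:37 ESZ

Query: 2021-09-20 19:37 UTC
Rule 3/5 (ESZ, +00:00): 2021-09-20 18:25 UTC ≤ query < 2022-03-02 20:18 UTC
19·60 + 37 + 0 = 1177 min
1177 = 0·1440 + 1177; 1177 = 19·60 + 37 → 19:37, same day
→ 2021-09-20 19:37 ESZ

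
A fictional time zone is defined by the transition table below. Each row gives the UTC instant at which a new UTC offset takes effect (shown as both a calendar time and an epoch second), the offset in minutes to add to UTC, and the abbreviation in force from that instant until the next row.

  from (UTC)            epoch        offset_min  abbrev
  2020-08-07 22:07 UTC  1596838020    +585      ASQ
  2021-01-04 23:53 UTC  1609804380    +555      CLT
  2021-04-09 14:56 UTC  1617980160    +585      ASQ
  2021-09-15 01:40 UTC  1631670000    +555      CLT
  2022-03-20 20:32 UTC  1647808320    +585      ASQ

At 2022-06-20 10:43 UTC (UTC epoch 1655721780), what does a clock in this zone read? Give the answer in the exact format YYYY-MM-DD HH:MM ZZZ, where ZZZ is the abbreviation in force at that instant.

Query: 2022-06-20 10:43 UTC
Rule 5/5 (ASQ, +09:45): 2022-03-20 20:32 UTC ≤ query < +∞
10·60 + 43 + 585 = 1228 min
1228 = 0·1440 + 1228; 1228 = 20·60 + 28 → 20:28, same day
→ 2022-06-20 20:28 ASQ

2022-06-20 20:28 ASQ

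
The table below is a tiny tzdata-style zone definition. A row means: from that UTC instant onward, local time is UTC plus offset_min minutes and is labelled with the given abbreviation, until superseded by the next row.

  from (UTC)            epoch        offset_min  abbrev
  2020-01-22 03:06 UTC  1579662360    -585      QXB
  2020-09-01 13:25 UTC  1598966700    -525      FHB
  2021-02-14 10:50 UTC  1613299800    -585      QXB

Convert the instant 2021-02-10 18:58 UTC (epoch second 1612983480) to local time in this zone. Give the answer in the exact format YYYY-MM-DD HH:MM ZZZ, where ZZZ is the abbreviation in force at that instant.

2021-02-10 10:13 FHB

Query: 2021-02-10 18:58 UTC
Rule 2/3 (FHB, -08:45): 2020-09-01 13:25 UTC ≤ query < 2021-02-14 10:50 UTC
18·60 + 58 - 525 = 613 min
613 = 0·1440 + 613; 613 = 10·60 + 13 → 10:13, same day
→ 2021-02-10 10:13 FHB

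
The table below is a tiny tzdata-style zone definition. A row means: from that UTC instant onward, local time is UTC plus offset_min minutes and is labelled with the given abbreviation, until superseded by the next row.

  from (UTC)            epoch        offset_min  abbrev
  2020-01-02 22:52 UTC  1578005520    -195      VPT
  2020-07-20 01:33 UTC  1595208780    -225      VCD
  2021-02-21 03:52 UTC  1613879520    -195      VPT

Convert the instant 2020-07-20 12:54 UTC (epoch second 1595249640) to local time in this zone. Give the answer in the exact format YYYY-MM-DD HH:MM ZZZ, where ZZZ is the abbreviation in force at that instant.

2020-07-20 09:09 VCD

Query: 2020-07-20 12:54 UTC
Rule 2/3 (VCD, -03:45): 2020-07-20 01:33 UTC ≤ query < 2021-02-21 03:52 UTC
12·60 + 54 - 225 = 549 min
549 = 0·1440 + 549; 549 = 9·60 + 9 → 09:09, same day
→ 2020-07-20 09:09 VCD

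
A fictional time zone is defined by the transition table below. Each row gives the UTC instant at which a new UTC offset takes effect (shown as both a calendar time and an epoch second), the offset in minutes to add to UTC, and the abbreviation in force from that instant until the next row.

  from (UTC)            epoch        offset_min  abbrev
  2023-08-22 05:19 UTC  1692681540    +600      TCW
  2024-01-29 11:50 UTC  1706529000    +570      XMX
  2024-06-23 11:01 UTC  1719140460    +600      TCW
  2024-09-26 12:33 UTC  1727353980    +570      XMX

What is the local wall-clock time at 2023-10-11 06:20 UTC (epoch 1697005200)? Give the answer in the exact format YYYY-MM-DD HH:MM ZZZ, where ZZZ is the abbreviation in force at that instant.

2023-10-11 16:20 TCW

Query: 2023-10-11 06:20 UTC
Rule 1/4 (TCW, +10:00): 2023-08-22 05:19 UTC ≤ query < 2024-01-29 11:50 UTC
6·60 + 20 + 600 = 980 min
980 = 0·1440 + 980; 980 = 16·60 + 20 → 16:20, same day
→ 2023-10-11 16:20 TCW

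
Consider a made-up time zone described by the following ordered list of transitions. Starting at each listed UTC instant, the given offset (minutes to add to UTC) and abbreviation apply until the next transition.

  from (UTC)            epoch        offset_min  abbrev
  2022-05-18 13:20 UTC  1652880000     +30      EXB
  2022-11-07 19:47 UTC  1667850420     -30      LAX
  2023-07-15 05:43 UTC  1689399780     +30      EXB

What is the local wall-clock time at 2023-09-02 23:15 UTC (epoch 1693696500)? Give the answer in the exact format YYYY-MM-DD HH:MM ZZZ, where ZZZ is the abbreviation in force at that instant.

2023-09-02 23:45 EXB

Query: 2023-09-02 23:15 UTC
Rule 3/3 (EXB, +00:30): 2023-07-15 05:43 UTC ≤ query < +∞
23·60 + 15 + 30 = 1425 min
1425 = 0·1440 + 1425; 1425 = 23·60 + 45 → 23:45, same day
→ 2023-09-02 23:45 EXB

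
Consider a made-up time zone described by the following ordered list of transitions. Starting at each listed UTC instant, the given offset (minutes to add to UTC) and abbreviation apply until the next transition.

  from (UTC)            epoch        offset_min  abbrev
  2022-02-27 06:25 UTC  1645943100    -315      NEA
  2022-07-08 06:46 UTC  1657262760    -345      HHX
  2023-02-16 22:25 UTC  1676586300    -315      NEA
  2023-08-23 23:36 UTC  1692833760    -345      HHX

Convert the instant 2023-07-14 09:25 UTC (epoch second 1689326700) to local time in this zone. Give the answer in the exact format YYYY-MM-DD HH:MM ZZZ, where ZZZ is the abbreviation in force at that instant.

Query: 2023-07-14 09:25 UTC
Rule 3/4 (NEA, -05:15): 2023-02-16 22:25 UTC ≤ query < 2023-08-23 23:36 UTC
9·60 + 25 - 315 = 250 min
250 = 0·1440 + 250; 250 = 4·60 + 10 → 04:10, same day
→ 2023-07-14 04:10 NEA

2023-07-14 04:10 NEA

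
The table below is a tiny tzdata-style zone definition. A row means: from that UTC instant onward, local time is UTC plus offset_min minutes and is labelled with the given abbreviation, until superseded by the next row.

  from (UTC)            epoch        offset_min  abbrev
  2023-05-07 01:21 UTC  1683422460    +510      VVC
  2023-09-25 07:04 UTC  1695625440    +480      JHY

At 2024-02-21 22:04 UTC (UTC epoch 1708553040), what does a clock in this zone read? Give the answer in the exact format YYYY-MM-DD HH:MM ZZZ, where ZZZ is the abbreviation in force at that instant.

2024-02-22 06:04 JHY

Query: 2024-02-21 22:04 UTC
Rule 2/2 (JHY, +08:00): 2023-09-25 07:04 UTC ≤ query < +∞
22·60 + 4 + 480 = 1804 min
1804 = 1·1440 + 364; 364 = 6·60 + 4 → 06:04, 2024-02-21 + 1 day = 2024-02-22
→ 2024-02-22 06:04 JHY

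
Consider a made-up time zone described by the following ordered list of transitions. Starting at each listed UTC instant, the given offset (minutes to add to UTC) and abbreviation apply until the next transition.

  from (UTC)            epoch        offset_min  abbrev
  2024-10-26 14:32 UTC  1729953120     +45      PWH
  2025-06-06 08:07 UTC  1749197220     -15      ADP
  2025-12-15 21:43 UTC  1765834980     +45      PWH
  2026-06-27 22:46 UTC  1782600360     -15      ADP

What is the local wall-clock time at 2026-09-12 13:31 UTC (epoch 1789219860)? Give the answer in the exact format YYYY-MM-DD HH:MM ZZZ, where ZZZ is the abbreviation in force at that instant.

2026-09-12 13:16 ADP

Query: 2026-09-12 13:31 UTC
Rule 4/4 (ADP, -00:15): 2026-06-27 22:46 UTC ≤ query < +∞
13·60 + 31 - 15 = 796 min
796 = 0·1440 + 796; 796 = 13·60 + 16 → 13:16, same day
→ 2026-09-12 13:16 ADP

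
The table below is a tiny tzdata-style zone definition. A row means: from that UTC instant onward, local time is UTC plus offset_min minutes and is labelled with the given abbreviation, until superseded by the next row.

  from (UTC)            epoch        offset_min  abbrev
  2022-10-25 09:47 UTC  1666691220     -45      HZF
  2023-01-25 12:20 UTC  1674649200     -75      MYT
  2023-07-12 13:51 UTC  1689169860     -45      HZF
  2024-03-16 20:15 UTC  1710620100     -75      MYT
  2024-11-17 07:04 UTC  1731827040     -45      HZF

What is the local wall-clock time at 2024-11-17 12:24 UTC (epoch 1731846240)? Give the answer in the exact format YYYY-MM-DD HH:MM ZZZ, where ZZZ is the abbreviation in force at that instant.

2024-11-17 11:39 HZF

Query: 2024-11-17 12:24 UTC
Rule 5/5 (HZF, -00:45): 2024-11-17 07:04 UTC ≤ query < +∞
12·60 + 24 - 45 = 699 min
699 = 0·1440 + 699; 699 = 11·60 + 39 → 11:39, same day
→ 2024-11-17 11:39 HZF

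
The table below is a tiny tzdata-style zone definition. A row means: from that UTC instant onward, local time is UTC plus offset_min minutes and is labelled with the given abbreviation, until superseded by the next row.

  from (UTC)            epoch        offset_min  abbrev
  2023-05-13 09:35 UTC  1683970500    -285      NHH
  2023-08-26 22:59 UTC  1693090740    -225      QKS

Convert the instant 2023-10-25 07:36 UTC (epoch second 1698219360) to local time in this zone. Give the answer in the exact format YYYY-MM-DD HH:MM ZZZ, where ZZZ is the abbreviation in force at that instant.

2023-10-25 03:51 QKS

Query: 2023-10-25 07:36 UTC
Rule 2/2 (QKS, -03:45): 2023-08-26 22:59 UTC ≤ query < +∞
7·60 + 36 - 225 = 231 min
231 = 0·1440 + 231; 231 = 3·60 + 51 → 03:51, same day
→ 2023-10-25 03:51 QKS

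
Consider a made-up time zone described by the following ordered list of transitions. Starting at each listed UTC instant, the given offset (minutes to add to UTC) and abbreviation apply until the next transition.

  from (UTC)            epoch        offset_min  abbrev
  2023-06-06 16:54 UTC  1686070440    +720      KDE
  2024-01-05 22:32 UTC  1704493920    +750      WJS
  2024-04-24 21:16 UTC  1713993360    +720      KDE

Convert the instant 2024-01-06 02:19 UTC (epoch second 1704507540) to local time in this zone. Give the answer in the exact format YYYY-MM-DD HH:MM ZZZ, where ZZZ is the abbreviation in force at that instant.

Query: 2024-01-06 02:19 UTC
Rule 2/3 (WJS, +12:30): 2024-01-05 22:32 UTC ≤ query < 2024-04-24 21:16 UTC
2·60 + 19 + 750 = 889 min
889 = 0·1440 + 889; 889 = 14·60 + 49 → 14:49, same day
→ 2024-01-06 14:49 WJS

2024-01-06 14:49 WJS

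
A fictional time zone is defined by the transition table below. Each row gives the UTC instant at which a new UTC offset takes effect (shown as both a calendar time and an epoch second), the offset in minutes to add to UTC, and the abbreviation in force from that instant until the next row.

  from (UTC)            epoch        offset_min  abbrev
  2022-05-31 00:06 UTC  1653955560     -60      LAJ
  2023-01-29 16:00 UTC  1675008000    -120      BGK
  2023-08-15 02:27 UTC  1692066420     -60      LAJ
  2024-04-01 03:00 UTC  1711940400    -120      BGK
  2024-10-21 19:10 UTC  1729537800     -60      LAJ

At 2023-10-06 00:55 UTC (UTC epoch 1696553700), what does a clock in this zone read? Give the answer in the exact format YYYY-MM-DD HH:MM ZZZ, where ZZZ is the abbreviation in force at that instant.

Query: 2023-10-06 00:55 UTC
Rule 3/5 (LAJ, -01:00): 2023-08-15 02:27 UTC ≤ query < 2024-04-01 03:00 UTC
0·60 + 55 - 60 = -5 min
-5 = -1·1440 + 1435; 1435 = 23·60 + 55 → 23:55, 2023-10-06 - 1 day = 2023-10-05
→ 2023-10-05 23:55 LAJ

2023-10-05 23:55 LAJ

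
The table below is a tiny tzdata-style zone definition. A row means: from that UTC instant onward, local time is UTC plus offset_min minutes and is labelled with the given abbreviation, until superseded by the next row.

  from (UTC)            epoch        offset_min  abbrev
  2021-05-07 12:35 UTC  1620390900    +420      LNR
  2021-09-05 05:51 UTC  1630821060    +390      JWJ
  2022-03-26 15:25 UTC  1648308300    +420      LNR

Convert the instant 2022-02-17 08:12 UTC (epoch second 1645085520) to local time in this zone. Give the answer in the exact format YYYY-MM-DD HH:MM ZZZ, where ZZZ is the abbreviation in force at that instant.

Query: 2022-02-17 08:12 UTC
Rule 2/3 (JWJ, +06:30): 2021-09-05 05:51 UTC ≤ query < 2022-03-26 15:25 UTC
8·60 + 12 + 390 = 882 min
882 = 0·1440 + 882; 882 = 14·60 + 42 → 14:42, same day
→ 2022-02-17 14:42 JWJ

2022-02-17 14:42 JWJ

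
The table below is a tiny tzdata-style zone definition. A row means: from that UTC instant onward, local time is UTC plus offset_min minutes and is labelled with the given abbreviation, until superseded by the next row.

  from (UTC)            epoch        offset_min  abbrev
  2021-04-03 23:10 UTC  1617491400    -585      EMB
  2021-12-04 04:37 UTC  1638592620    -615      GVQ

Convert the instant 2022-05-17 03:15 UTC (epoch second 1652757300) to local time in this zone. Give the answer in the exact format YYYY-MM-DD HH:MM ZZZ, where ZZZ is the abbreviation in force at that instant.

Query: 2022-05-17 03:15 UTC
Rule 2/2 (GVQ, -10:15): 2021-12-04 04:37 UTC ≤ query < +∞
3·60 + 15 - 615 = -420 min
-420 = -1·1440 + 1020; 1020 = 17·60 + 0 → 17:00, 2022-05-17 - 1 day = 2022-05-16
→ 2022-05-16 17:00 GVQ

2022-05-16 17:00 GVQ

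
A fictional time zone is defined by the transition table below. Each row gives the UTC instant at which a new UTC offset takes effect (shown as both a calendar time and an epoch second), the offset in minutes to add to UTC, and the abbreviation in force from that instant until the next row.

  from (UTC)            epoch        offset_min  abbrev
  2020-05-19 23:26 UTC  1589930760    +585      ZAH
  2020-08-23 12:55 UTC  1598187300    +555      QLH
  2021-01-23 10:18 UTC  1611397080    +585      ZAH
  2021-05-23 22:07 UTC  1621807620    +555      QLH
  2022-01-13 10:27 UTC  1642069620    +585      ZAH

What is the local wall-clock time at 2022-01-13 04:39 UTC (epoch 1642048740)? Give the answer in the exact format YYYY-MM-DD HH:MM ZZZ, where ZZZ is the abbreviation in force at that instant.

Query: 2022-01-13 04:39 UTC
Rule 4/5 (QLH, +09:15): 2021-05-23 22:07 UTC ≤ query < 2022-01-13 10:27 UTC
4·60 + 39 + 555 = 834 min
834 = 0·1440 + 834; 834 = 13·60 + 54 → 13:54, same day
→ 2022-01-13 13:54 QLH

2022-01-13 13:54 QLH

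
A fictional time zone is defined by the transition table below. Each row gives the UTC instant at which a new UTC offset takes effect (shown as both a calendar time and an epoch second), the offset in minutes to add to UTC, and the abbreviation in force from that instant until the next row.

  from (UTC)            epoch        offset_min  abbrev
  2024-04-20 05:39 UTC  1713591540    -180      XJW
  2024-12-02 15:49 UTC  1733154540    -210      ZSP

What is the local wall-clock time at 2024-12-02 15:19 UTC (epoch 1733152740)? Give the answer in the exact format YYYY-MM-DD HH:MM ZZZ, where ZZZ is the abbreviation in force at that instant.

2024-12-02 12:19 XJW

Query: 2024-12-02 15:19 UTC
Rule 1/2 (XJW, -03:00): 2024-04-20 05:39 UTC ≤ query < 2024-12-02 15:49 UTC
15·60 + 19 - 180 = 739 min
739 = 0·1440 + 739; 739 = 12·60 + 19 → 12:19, same day
→ 2024-12-02 12:19 XJW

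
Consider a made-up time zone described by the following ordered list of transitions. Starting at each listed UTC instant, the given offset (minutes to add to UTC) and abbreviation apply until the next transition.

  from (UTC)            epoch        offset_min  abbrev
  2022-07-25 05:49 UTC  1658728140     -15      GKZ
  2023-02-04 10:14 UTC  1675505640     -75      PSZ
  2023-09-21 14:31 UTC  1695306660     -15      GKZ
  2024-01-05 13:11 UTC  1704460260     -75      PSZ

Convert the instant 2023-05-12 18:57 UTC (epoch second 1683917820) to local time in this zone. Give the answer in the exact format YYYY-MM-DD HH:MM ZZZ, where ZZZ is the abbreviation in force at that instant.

2023-05-12 17:42 PSZ

Query: 2023-05-12 18:57 UTC
Rule 2/4 (PSZ, -01:15): 2023-02-04 10:14 UTC ≤ query < 2023-09-21 14:31 UTC
18·60 + 57 - 75 = 1062 min
1062 = 0·1440 + 1062; 1062 = 17·60 + 42 → 17:42, same day
→ 2023-05-12 17:42 PSZ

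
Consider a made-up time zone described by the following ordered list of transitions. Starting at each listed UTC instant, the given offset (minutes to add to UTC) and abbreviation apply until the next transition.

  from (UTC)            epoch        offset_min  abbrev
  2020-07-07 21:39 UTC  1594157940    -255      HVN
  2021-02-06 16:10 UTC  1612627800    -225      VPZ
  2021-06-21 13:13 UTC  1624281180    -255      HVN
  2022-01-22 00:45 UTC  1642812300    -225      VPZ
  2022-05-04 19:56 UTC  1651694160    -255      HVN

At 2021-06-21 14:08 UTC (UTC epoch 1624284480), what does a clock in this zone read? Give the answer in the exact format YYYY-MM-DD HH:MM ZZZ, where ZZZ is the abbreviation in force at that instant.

2021-06-21 09:53 HVN

Query: 2021-06-21 14:08 UTC
Rule 3/5 (HVN, -04:15): 2021-06-21 13:13 UTC ≤ query < 2022-01-22 00:45 UTC
14·60 + 8 - 255 = 593 min
593 = 0·1440 + 593; 593 = 9·60 + 53 → 09:53, same day
→ 2021-06-21 09:53 HVN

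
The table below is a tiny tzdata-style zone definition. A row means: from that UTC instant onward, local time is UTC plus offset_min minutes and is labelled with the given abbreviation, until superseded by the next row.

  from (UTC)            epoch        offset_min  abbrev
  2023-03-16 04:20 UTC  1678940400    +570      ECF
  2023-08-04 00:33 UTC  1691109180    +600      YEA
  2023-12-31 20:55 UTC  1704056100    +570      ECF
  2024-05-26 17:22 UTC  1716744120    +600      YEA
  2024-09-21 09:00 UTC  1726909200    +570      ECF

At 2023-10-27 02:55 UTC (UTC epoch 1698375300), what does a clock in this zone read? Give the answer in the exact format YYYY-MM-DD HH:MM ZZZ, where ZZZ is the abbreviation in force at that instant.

2023-10-27 12:55 YEA

Query: 2023-10-27 02:55 UTC
Rule 2/5 (YEA, +10:00): 2023-08-04 00:33 UTC ≤ query < 2023-12-31 20:55 UTC
2·60 + 55 + 600 = 775 min
775 = 0·1440 + 775; 775 = 12·60 + 55 → 12:55, same day
→ 2023-10-27 12:55 YEA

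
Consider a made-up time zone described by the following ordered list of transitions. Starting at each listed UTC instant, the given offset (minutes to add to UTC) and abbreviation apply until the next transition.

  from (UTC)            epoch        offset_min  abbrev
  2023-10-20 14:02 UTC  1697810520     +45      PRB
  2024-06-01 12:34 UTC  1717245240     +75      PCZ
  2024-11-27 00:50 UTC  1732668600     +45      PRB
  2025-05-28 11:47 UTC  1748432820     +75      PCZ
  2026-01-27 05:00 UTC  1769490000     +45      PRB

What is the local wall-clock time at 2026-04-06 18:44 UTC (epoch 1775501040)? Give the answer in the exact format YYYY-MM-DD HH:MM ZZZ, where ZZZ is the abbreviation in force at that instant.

2026-04-06 19:29 PRB

Query: 2026-04-06 18:44 UTC
Rule 5/5 (PRB, +00:45): 2026-01-27 05:00 UTC ≤ query < +∞
18·60 + 44 + 45 = 1169 min
1169 = 0·1440 + 1169; 1169 = 19·60 + 29 → 19:29, same day
→ 2026-04-06 19:29 PRB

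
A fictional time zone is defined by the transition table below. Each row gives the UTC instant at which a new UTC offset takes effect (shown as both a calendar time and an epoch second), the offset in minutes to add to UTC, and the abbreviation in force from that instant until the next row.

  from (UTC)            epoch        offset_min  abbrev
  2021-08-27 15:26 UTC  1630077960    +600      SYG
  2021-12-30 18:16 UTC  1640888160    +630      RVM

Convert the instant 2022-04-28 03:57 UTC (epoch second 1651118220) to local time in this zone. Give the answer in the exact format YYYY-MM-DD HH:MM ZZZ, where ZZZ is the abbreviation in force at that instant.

2022-04-28 14:27 RVM

Query: 2022-04-28 03:57 UTC
Rule 2/2 (RVM, +10:30): 2021-12-30 18:16 UTC ≤ query < +∞
3·60 + 57 + 630 = 867 min
867 = 0·1440 + 867; 867 = 14·60 + 27 → 14:27, same day
→ 2022-04-28 14:27 RVM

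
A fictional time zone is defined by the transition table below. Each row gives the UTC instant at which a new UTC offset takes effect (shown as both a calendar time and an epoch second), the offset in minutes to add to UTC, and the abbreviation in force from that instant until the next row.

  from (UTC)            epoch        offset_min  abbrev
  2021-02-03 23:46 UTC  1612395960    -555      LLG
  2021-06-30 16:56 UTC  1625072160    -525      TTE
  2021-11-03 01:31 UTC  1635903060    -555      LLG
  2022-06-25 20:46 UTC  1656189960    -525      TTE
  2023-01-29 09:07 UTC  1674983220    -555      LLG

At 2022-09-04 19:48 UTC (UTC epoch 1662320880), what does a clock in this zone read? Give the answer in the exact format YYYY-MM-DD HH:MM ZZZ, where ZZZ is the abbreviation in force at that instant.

2022-09-04 11:03 TTE

Query: 2022-09-04 19:48 UTC
Rule 4/5 (TTE, -08:45): 2022-06-25 20:46 UTC ≤ query < 2023-01-29 09:07 UTC
19·60 + 48 - 525 = 663 min
663 = 0·1440 + 663; 663 = 11·60 + 3 → 11:03, same day
→ 2022-09-04 11:03 TTE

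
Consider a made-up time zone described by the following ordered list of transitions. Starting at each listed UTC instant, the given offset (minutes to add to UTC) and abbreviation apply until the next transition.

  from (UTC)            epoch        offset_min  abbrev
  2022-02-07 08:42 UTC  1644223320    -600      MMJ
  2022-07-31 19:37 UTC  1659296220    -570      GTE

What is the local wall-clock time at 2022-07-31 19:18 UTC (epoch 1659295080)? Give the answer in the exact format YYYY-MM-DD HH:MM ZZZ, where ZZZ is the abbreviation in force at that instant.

Query: 2022-07-31 19:18 UTC
Rule 1/2 (MMJ, -10:00): 2022-02-07 08:42 UTC ≤ query < 2022-07-31 19:37 UTC
19·60 + 18 - 600 = 558 min
558 = 0·1440 + 558; 558 = 9·60 + 18 → 09:18, same day
→ 2022-07-31 09:18 MMJ

2022-07-31 09:18 MMJ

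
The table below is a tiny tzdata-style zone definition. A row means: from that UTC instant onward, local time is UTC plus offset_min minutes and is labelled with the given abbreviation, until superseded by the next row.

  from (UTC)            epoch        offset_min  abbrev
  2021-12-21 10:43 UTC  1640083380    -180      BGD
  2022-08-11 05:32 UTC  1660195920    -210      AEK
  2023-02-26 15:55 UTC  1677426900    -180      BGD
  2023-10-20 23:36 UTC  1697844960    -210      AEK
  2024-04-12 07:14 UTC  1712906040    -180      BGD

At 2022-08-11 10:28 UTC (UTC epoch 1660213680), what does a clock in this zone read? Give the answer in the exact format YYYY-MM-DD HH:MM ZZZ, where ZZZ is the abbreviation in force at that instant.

Query: 2022-08-11 10:28 UTC
Rule 2/5 (AEK, -03:30): 2022-08-11 05:32 UTC ≤ query < 2023-02-26 15:55 UTC
10·60 + 28 - 210 = 418 min
418 = 0·1440 + 418; 418 = 6·60 + 58 → 06:58, same day
→ 2022-08-11 06:58 AEK

2022-08-11 06:58 AEK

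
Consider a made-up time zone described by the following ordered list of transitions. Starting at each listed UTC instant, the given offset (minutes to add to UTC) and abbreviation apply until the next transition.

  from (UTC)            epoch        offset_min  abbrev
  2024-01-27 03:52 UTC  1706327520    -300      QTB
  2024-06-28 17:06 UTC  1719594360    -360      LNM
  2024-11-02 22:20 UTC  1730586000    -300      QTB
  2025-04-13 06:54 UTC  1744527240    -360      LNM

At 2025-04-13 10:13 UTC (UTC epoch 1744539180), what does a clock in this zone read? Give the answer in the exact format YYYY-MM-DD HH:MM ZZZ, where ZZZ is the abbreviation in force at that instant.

2025-04-13 04:13 LNM

Query: 2025-04-13 10:13 UTC
Rule 4/4 (LNM, -06:00): 2025-04-13 06:54 UTC ≤ query < +∞
10·60 + 13 - 360 = 253 min
253 = 0·1440 + 253; 253 = 4·60 + 13 → 04:13, same day
→ 2025-04-13 04:13 LNM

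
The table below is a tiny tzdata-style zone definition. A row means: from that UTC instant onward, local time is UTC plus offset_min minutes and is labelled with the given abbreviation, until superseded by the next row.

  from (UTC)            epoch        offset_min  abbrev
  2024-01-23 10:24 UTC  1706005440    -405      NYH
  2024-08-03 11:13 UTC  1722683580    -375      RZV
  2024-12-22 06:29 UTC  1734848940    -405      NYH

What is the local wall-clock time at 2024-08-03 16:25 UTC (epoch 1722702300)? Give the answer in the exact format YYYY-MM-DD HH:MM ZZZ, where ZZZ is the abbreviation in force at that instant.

2024-08-03 10:10 RZV

Query: 2024-08-03 16:25 UTC
Rule 2/3 (RZV, -06:15): 2024-08-03 11:13 UTC ≤ query < 2024-12-22 06:29 UTC
16·60 + 25 - 375 = 610 min
610 = 0·1440 + 610; 610 = 10·60 + 10 → 10:10, same day
→ 2024-08-03 10:10 RZV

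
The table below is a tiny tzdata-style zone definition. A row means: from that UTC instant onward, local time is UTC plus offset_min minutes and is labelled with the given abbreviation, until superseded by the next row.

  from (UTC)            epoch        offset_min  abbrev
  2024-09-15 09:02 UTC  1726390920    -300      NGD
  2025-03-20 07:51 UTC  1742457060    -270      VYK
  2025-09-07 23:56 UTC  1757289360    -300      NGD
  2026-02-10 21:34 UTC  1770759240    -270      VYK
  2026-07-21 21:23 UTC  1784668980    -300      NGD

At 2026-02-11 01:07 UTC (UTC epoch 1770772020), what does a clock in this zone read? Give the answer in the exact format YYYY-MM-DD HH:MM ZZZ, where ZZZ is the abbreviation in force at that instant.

2026-02-10 20:37 VYK

Query: 2026-02-11 01:07 UTC
Rule 4/5 (VYK, -04:30): 2026-02-10 21:34 UTC ≤ query < 2026-07-21 21:23 UTC
1·60 + 7 - 270 = -203 min
-203 = -1·1440 + 1237; 1237 = 20·60 + 37 → 20:37, 2026-02-11 - 1 day = 2026-02-10
→ 2026-02-10 20:37 VYK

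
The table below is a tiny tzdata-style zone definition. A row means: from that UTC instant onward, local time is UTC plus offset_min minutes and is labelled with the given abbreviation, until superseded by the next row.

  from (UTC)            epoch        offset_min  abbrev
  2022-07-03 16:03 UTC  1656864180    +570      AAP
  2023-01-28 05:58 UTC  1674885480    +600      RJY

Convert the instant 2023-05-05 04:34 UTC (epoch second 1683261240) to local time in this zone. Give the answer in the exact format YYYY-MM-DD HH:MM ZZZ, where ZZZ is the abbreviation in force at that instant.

2023-05-05 14:34 RJY

Query: 2023-05-05 04:34 UTC
Rule 2/2 (RJY, +10:00): 2023-01-28 05:58 UTC ≤ query < +∞
4·60 + 34 + 600 = 874 min
874 = 0·1440 + 874; 874 = 14·60 + 34 → 14:34, same day
→ 2023-05-05 14:34 RJY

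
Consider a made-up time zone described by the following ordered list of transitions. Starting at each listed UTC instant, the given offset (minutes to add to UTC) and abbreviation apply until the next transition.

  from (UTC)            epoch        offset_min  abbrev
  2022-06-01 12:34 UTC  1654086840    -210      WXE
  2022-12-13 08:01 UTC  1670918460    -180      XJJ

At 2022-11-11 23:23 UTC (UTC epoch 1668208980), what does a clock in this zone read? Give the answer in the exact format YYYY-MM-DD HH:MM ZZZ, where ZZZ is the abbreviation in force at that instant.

2022-11-11 19:53 WXE

Query: 2022-11-11 23:23 UTC
Rule 1/2 (WXE, -03:30): 2022-06-01 12:34 UTC ≤ query < 2022-12-13 08:01 UTC
23·60 + 23 - 210 = 1193 min
1193 = 0·1440 + 1193; 1193 = 19·60 + 53 → 19:53, same day
→ 2022-11-11 19:53 WXE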